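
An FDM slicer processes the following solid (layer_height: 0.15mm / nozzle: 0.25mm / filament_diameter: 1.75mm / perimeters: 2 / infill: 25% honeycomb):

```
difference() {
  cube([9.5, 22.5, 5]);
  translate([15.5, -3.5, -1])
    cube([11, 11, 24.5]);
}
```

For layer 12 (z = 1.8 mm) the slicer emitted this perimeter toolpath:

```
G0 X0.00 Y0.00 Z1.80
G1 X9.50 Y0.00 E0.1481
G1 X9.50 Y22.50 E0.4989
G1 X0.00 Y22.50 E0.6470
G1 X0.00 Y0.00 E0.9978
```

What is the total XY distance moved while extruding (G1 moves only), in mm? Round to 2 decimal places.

Sum the Euclidean lengths of each G1 segment: total = 64.00 mm.

64.00 mm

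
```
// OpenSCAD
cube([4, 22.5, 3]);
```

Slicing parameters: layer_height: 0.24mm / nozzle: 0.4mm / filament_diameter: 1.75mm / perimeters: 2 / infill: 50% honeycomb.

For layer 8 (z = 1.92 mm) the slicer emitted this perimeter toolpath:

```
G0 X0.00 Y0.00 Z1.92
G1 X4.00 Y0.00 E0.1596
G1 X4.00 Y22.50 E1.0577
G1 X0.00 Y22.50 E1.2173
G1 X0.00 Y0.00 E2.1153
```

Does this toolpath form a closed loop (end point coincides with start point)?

Start point (G0): (0.00, 0.00). End point (last G1): the path returns to the start — closed.

yes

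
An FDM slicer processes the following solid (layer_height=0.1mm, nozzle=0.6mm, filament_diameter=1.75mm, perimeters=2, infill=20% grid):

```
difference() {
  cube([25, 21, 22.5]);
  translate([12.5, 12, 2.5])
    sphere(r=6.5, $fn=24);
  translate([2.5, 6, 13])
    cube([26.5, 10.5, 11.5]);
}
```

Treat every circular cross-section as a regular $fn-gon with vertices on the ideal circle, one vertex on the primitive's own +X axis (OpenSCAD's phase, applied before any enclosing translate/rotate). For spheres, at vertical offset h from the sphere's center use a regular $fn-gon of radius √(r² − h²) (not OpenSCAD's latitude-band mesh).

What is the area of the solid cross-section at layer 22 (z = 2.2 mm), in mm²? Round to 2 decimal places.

394.06 mm²

At z = 2.2 mm: the 25×21 cube contributes its full rectangle (area 525.00 mm²); the r=6.5 sphere at (12.5, 12) slices to a regular 24-gon of circumradius 6.493 (√(r²−h²) with h=0.3 from center) (area = (24/2)·6.493²·sin(360°/24) = 130.94 mm²); the cube at (2.5, 6) does not reach this height (z outside [13, 24.5]); Taking the first minus the rest: starting from the 25×21 cube (525.00 mm²), the r=6.5 sphere at (12.5, 12) lies wholly inside it (removes its full 130.94 mm² and its 40.68 mm outline becomes a hole wall) — area = 394.06 mm². Overall, the cross-section is one region with 1 hole. Net area = 394.06 mm².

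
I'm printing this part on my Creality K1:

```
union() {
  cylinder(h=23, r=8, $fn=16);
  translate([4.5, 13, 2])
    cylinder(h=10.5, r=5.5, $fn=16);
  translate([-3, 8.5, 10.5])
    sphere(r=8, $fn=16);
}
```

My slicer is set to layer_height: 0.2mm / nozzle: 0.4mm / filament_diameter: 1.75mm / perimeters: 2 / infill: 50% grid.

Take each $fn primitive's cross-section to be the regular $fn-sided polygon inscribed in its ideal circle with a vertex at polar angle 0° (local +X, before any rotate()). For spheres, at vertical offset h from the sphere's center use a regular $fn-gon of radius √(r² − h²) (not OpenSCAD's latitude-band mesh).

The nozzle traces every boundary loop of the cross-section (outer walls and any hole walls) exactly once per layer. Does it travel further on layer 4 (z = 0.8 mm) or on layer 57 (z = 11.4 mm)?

Layer 4 (z = 0.8): the r=8 cylinder gives a regular 16-gon of circumradius 8 (constant along its height) (perimeter = 2·16·8.000·sin(180°/16) = 49.94 mm); the cylinder at (4.5, 13) does not reach this height (z outside [2, 12.5]); the sphere at (-3, 8.5) is not intersected at this z (|z−center|=9.700 > r=8); Combining (union): only the r=8 cylinder is present, so the union is just that shape — boundary = 49.94 mm. So its perimeter = 49.94 mm. Layer 57 (z = 11.4): the r=8 cylinder contributes a regular 16-gon of circumradius 8 (perimeter = 2·16·8.000·sin(180°/16) = 49.94 mm); the r=5.5 cylinder at (4.5, 13) gives a regular 16-gon of circumradius 5.5 (constant along its height) (perimeter = 2·16·5.500·sin(180°/16) = 34.34 mm); the sphere at (-3, 8.5): section is a regular 16-gon, circumradius = √(r²−h²) = √(8²−0.9²) = 7.949 (perimeter = 2·16·7.949·sin(180°/16) = 49.63 mm); Combining (union): the regions partially overlap (shared area 91.56 mm²), so the edge portions inside another operand are dropped and the merged outline is re-measured after clipping — boundary = 81.24 mm. So its perimeter = 81.24 mm. Layer 57 is larger (81.24 vs 49.94 mm).

layer 57 (z = 11.4 mm)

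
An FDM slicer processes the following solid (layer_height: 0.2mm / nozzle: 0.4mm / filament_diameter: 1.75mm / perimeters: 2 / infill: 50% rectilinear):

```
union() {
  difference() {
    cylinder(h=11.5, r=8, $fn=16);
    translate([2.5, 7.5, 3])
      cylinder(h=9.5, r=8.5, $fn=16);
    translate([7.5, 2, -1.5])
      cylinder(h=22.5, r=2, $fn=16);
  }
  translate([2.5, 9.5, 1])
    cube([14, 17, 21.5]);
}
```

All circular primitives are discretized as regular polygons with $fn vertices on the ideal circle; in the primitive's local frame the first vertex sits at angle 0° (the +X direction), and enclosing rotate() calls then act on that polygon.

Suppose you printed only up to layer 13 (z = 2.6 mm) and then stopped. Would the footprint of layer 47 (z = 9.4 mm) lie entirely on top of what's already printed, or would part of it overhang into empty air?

entirely on top

Compare the two slices. At z = 2.6: the cylinder: section is a regular 16-gon, circumradius r=8 (area = (16/2)·8.000²·sin(360°/16) = 195.93 mm²); the cylinder at (2.5, 7.5) is absent (z outside [3, 12.5]); the r=2 cylinder at (7.5, 2) gives a regular 16-gon of circumradius 2 (constant along its height) (area = (16/2)·2.000²·sin(360°/16) = 12.25 mm²); Taking the first minus the rest: starting from the r=8 cylinder (195.93 mm²), the r=2 cylinder at (7.5, 2) partially overlaps it — only the 6.35 mm² overlap (of its 12.25 mm²) is removed, clipping the outline — area = 189.59 mm²; the cube at (2.5, 9.5) (footprint 14×17) is included at this height (area 238.00 mm²); Taking the union: the 2 present regions are separate (no shared area or edge), so areas and boundary lengths simply add and each stays a separate island — area = 427.59 mm². At z = 9.4: the r=8 cylinder gives a regular 16-gon of circumradius 8 (constant along its height) (area = (16/2)·8.000²·sin(360°/16) = 195.93 mm²); the r=8.5 cylinder at (2.5, 7.5) gives a regular 16-gon of circumradius 8.5 (constant along its height) (area = (16/2)·8.500²·sin(360°/16) = 221.19 mm²); the r=2 cylinder at (7.5, 2) contributes a regular 16-gon of circumradius 2 (area = (16/2)·2.000²·sin(360°/16) = 12.25 mm²); Taking the first minus the rest: starting from the r=8 cylinder (195.93 mm²), the r=8.5 cylinder at (2.5, 7.5) partially overlaps it — only the 84.72 mm² overlap (of its 221.19 mm²) is removed, clipping the outline; the r=2 cylinder at (7.5, 2) partially overlaps it — only the 0.73 mm² overlap (of its 12.25 mm²) is removed, clipping the outline — area = 110.48 mm²; the 14×17 cube at (2.5, 9.5) contributes its full rectangle (area 238.00 mm²); Taking the union: the 2 present regions are separate (no shared area or edge), so areas and boundary lengths simply add and each stays a separate island — area = 348.48 mm². Checking containment: the cross-section at z = 9.4 is a subset of the cross-section at z = 2.6.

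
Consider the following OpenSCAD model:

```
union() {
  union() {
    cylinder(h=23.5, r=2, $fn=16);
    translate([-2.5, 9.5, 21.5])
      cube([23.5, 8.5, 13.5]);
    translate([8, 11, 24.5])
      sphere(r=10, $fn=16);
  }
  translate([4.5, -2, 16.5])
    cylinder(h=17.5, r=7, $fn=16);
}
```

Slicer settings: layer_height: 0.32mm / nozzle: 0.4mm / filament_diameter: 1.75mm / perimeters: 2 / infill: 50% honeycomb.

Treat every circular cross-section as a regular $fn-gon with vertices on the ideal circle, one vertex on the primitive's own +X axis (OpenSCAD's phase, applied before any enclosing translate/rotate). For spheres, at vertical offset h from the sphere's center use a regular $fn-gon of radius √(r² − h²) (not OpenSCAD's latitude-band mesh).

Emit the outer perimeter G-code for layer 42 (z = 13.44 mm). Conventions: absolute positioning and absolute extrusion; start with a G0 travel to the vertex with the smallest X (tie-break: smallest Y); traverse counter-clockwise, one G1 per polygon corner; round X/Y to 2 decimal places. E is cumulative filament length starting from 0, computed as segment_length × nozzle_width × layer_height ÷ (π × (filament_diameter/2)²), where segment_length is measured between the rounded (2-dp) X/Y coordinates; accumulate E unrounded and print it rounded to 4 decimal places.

At z = 13.44 mm: the r=2 cylinder contributes a regular 16-gon of circumradius 2; the cube at (-2.5, 9.5) is absent (z outside [21.5, 35]); the sphere at (8, 11) does not reach this height (|z−center|=11.060 > r=10); Merging all regions: only the r=2 cylinder is present, so the union is just that shape — 1 connected region; the cylinder at (4.5, -2) does not reach this height (z outside [16.5, 34]); Taking the union: only that combined region is present, so the union is just that shape — 1 connected region. The outline is a single polygon with 16 vertices. Extrusion per mm of travel: 0.4 × 0.32 / (π × 0.875²) = 0.053216. Accumulating E over each segment gives final E = 0.6646.

G0 X-2.00 Y0.00 Z13.44
G1 X-1.85 Y-0.77 E0.0417
G1 X-1.41 Y-1.41 E0.0831
G1 X-0.77 Y-1.85 E0.1244
G1 X0.00 Y-2.00 E0.1662
G1 X0.77 Y-1.85 E0.2079
G1 X1.41 Y-1.41 E0.2492
G1 X1.85 Y-0.77 E0.2906
G1 X2.00 Y0.00 E0.3323
G1 X1.85 Y0.77 E0.3741
G1 X1.41 Y1.41 E0.4154
G1 X0.77 Y1.85 E0.4567
G1 X0.00 Y2.00 E0.4985
G1 X-0.77 Y1.85 E0.5402
G1 X-1.41 Y1.41 E0.5815
G1 X-1.85 Y0.77 E0.6229
G1 X-2.00 Y0.00 E0.6646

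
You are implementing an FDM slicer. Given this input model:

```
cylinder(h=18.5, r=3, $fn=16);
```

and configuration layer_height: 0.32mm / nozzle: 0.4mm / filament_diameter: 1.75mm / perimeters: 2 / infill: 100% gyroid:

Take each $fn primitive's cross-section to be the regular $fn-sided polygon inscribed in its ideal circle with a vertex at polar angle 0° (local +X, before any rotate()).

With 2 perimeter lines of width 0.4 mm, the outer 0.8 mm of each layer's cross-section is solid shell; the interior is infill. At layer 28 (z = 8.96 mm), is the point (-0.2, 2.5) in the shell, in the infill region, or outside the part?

At z = 8.96 mm: the r=3 cylinder contributes a regular 16-gon of circumradius 3. Overall, the cross-section is a single solid region. The nearest boundary edge runs (0.00, 3.00)→(-1.15, 2.77); distance from the point to it = 0.45 mm. The point is inside the cross-section, 0.45 mm from the nearest boundary — within the 0.8 mm shell band (2 × 0.4).

shell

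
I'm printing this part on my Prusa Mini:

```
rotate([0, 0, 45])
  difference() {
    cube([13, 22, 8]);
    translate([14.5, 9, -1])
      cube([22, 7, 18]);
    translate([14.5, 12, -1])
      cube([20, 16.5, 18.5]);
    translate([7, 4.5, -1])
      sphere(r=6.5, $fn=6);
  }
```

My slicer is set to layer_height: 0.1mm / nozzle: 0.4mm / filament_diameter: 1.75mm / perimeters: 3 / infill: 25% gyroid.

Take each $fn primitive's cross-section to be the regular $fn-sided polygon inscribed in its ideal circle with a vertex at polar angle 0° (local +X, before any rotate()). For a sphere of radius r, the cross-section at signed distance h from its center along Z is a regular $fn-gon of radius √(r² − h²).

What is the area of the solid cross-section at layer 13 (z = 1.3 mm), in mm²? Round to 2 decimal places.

194.97 mm²

At z = 1.3 mm: the cube (footprint 13×22) is included at this height (area 286.00 mm²); the 22×7 cube at (14.5, 9) contributes its full rectangle (area 154.00 mm²); the cube at (14.5, 12) (footprint 20×16.5) is included at this height (area 330.00 mm²); the sphere at (7, 4.5): section is a regular 6-gon, circumradius = √(r²−h²) = √(6.5²−2.3²) = 6.079 (area = (6/2)·6.079²·sin(360°/6) = 96.02 mm²); After the difference (first − rest): starting from the 13×22 cube (286.00 mm²), the 22×7 cube at (14.5, 9) misses the remaining region (no effect); the 20×16.5 cube at (14.5, 12) misses the remaining region (no effect); the r=6.5 sphere at (7, 4.5) partially overlaps it — only the 91.03 mm² overlap (of its 96.02 mm²) is removed, clipping the outline — area = 194.97 mm²; (rotated 45° about Z; rotation is an isometry so areas/perimeters/island counts are preserved). Overall, the cross-section has 2 separate islands. Net area = 194.97 mm².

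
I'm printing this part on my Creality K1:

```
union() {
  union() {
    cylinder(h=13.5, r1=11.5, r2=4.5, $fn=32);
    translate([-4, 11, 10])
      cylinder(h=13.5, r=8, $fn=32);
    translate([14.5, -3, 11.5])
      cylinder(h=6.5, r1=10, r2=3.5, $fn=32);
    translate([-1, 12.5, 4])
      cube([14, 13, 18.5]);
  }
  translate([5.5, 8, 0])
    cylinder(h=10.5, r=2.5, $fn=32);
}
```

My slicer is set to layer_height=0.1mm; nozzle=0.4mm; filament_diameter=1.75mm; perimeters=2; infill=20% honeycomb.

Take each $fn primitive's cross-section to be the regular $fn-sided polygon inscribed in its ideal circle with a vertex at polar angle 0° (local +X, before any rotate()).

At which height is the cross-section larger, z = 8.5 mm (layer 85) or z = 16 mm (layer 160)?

Layer 85 (z = 8.5): the cone: at t=0.630 of its height the radius interpolates to r₁+(r₂−r₁)t = 7.093, giving a regular 32-gon of that circumradius (area = (32/2)·7.093²·sin(360°/32) = 157.02 mm²); the cylinder at (-4, 11) is absent (z outside [10, 23.5]); the cone at (14.5, -3) is absent (z outside [11.5, 18]); the cube at (-1, 12.5) (footprint 14×13) is included at this height (area 182.00 mm²); Taking the union: the 2 present regions are separate (no shared area or edge), so areas and boundary lengths simply add and each stays a separate island — area = 339.02 mm²; the cylinder at (5.5, 8): section is a regular 32-gon, circumradius r=2.5 (area = (32/2)·2.500²·sin(360°/32) = 19.51 mm²); Merging all regions: the 2 present regions are separate (no shared area or edge), so areas and boundary lengths simply add and each stays a separate island — area = 358.53 mm². So its area = 358.53 mm². Layer 160 (z = 16): the cone is absent (z outside [0, 13.5]); the r=8 cylinder at (-4, 11) gives a regular 32-gon of circumradius 8 (constant along its height) (area = (32/2)·8.000²·sin(360°/32) = 199.77 mm²); the cone at (14.5, -3) contributes a regular 32-gon of circumradius 5.500 (interpolated between r1=10 and r2=3.5 at t=0.692) (area = (32/2)·5.500²·sin(360°/32) = 94.42 mm²); the cube at (-1, 12.5) (footprint 14×13) is included at this height (area 182.00 mm²); Combining (union): the regions partially overlap — summed areas 476.20 mm² minus the doubly-counted overlap 19.21 mm² gives 456.99 mm² — area = 456.99 mm²; the cylinder at (5.5, 8) is not intersected at this z (z outside [0, 10.5]); Merging all regions: only that combined region is present, so the union is just that shape — area = 456.99 mm². So its area = 456.99 mm². Layer 160 is larger (456.99 vs 358.53 mm²).

layer 160 (z = 16 mm)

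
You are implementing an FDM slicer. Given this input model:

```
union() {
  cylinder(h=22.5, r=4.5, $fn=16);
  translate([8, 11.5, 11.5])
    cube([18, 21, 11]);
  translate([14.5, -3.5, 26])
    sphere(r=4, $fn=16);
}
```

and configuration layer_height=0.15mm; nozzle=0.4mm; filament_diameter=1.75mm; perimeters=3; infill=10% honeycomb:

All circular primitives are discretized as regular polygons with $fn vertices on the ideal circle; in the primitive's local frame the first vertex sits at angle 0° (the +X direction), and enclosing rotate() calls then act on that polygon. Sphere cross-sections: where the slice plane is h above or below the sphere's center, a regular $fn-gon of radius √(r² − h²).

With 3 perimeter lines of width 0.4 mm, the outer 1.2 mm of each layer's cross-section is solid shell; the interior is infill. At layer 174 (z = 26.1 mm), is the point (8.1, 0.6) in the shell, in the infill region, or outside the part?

outside

At z = 26.1 mm: the cylinder does not reach this height (z outside [0, 22.5]); the cube at (8, 11.5) is not intersected at this z (z outside [11.5, 22.5]); the r=4 sphere at (14.5, -3.5) contributes a regular 16-gon of circumradius √(4²−0.1²) = 3.999; Combining (union): only the r=4 sphere at (14.5, -3.5) is present, so the union is just that shape — 1 connected region. Overall, the cross-section is a single solid region. The nearest boundary edge runs (11.67, -0.67)→(10.81, -1.97); distance from the point to it = 3.68 mm. The point is not inside any of the regions above, so it lies outside the cross-section (3.68 mm from the nearest boundary).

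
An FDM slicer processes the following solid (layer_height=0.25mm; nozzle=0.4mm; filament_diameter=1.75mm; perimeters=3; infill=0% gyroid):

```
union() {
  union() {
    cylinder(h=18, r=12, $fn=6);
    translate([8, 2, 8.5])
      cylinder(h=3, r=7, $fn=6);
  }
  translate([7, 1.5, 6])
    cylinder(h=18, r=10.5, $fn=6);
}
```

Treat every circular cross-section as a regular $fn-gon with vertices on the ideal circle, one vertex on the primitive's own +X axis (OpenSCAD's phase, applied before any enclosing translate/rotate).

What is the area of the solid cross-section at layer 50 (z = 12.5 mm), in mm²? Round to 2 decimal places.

At z = 12.5 mm: the r=12 cylinder gives a regular 6-gon of circumradius 12 (constant along its height) (area = (6/2)·12.000²·sin(360°/6) = 374.12 mm²); the cylinder at (8, 2) is absent (z outside [8.5, 11.5]); Taking the union: only the r=12 cylinder is present, so the union is just that shape — area = 374.12 mm²; the cylinder at (7, 1.5): section is a regular 6-gon, circumradius r=10.5 (area = (6/2)·10.500²·sin(360°/6) = 286.44 mm²); Merging all regions: the regions partially overlap — summed areas 660.56 mm² minus the doubly-counted overlap 184.26 mm² gives 476.30 mm² — area = 476.30 mm². Overall, the cross-section is a single solid region. Net area = 476.30 mm².

476.30 mm²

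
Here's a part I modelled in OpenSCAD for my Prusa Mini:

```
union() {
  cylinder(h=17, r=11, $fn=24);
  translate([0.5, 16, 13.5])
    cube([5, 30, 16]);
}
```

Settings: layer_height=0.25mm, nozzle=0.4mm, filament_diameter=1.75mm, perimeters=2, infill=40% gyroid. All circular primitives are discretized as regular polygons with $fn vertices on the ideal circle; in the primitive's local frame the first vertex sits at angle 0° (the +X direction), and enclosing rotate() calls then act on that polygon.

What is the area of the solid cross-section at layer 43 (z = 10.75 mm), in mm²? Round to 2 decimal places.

At z = 10.75 mm: the r=11 cylinder contributes a regular 24-gon of circumradius 11 (area = (24/2)·11.000²·sin(360°/24) = 375.81 mm²); the cube at (0.5, 16) is not intersected at this z (z outside [13.5, 29.5]); Combining (union): only the r=11 cylinder is present, so the union is just that shape — area = 375.81 mm². Overall, the cross-section is a single solid region. Net area = 375.81 mm².

375.81 mm²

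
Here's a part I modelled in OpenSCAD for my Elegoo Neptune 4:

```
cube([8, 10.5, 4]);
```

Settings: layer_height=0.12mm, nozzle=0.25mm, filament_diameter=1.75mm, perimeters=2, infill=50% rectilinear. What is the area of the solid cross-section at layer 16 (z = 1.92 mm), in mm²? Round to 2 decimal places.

84.00 mm²

At z = 1.92 mm: the cube is present — its section is the full 8×10.5 rectangle (area 84.00 mm²). Overall, the cross-section is a single solid region. Net area = 84.00 mm².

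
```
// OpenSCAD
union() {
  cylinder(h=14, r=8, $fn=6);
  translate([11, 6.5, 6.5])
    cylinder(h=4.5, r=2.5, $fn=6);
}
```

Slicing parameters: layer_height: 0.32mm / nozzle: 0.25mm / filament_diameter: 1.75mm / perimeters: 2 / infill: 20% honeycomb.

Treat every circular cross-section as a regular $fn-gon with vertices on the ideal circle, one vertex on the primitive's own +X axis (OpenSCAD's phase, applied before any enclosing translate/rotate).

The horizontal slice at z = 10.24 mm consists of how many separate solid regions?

At z = 10.24 mm: the cylinder: section is a regular 6-gon, circumradius r=8; the r=2.5 cylinder at (11, 6.5) gives a regular 6-gon of circumradius 2.5 (constant along its height); Combining (union): the 2 present regions are separate (no shared area or edge), so areas and boundary lengths simply add and each stays a separate island — 2 connected regions. The result has 2 disconnected regions.

2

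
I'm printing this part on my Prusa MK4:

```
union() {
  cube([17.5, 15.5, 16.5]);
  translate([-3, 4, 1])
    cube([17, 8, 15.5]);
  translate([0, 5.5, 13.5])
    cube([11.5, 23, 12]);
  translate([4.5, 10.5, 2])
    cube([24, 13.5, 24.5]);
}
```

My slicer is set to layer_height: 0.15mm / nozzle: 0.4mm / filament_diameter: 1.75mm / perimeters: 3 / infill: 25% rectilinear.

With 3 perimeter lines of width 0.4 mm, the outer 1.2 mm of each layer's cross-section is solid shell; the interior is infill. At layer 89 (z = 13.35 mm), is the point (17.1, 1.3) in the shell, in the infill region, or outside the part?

At z = 13.35 mm: the cube (footprint 17.5×15.5) is included at this height; the 17×8 cube at (-3, 4) contributes its full rectangle; the cube at (0, 5.5) is absent (z outside [13.5, 25.5]); the cube at (4.5, 10.5) (footprint 24×13.5) is included at this height; Combining (union): the regions partially overlap (shared area 177.00 mm²), so overlapping operands fuse into one piece — 1 connected region. Overall, the cross-section is a single solid region. The nearest boundary edge runs (17.50, 10.50)→(17.50, 0.00); distance from the point to it = 0.40 mm. The point is inside the cross-section, 0.40 mm from the nearest boundary — within the 1.2 mm shell band (3 × 0.4).

shell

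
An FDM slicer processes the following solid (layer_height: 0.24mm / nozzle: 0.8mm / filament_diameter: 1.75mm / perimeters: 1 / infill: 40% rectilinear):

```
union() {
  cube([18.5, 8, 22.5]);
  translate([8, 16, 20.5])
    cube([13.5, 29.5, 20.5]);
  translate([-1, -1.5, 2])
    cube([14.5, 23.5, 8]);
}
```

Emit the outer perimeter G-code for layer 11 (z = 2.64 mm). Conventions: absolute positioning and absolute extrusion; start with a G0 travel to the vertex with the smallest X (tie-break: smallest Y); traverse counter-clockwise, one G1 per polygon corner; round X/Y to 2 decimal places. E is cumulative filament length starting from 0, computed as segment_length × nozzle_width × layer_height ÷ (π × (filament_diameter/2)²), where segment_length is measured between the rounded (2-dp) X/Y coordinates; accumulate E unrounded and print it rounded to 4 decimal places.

G0 X-1.00 Y-1.50 Z2.64
G1 X13.50 Y-1.50 E1.1575
G1 X13.50 Y0.00 E1.2772
G1 X18.50 Y0.00 E1.6763
G1 X18.50 Y8.00 E2.3149
G1 X13.50 Y8.00 E2.7140
G1 X13.50 Y22.00 E3.8316
G1 X-1.00 Y22.00 E4.9890
G1 X-1.00 Y-1.50 E6.8649

At z = 2.64 mm: the 18.5×8 cube contributes its full rectangle; the cube at (8, 16) is not intersected at this z (z outside [20.5, 41]); the cube at (-1, -1.5) is present — its section is the full 14.5×23.5 rectangle; Taking the union: the regions partially overlap (shared area 108.00 mm²), so overlapping operands fuse into one piece — 1 connected region. The outline is a single polygon with 8 vertices. Extrusion per mm of travel: 0.8 × 0.24 / (π × 0.875²) = 0.079824. Accumulating E over each segment gives final E = 6.8649.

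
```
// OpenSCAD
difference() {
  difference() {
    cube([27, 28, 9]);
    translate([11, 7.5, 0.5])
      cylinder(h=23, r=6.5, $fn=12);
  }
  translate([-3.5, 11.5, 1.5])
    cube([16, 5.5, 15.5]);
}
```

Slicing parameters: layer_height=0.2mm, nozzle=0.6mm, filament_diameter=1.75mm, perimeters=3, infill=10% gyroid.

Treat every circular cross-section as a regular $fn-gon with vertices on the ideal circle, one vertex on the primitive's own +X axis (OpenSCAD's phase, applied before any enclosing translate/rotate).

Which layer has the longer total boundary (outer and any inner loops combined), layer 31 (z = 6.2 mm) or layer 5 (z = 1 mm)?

layer 31 (z = 6.2 mm)

Layer 31 (z = 6.2): the cube is present — its section is the full 27×28 rectangle (perimeter 110.00 mm); the cylinder at (11, 7.5): section is a regular 12-gon, circumradius r=6.5 (perimeter = 2·12·6.500·sin(180°/12) = 40.38 mm); Subtracting the remaining from the first: starting from the 27×28 cube, the r=6.5 cylinder at (11, 7.5) lies wholly inside it (removes its full 126.75 mm² and its 40.38 mm outline becomes a hole wall) — boundary (outer + 1 inner loop) = 150.38 mm; the 16×5.5 cube at (-3.5, 11.5) contributes its full rectangle (perimeter 43.00 mm); Taking the first minus the rest: starting from that combined region, the 16×5.5 cube at (-3.5, 11.5) partially overlaps it — only the 57.26 mm² overlap (of its 88.00 mm²) is removed, clipping the outline — boundary = 159.68 mm. So its perimeter = 159.68 mm. Layer 5 (z = 1): the 27×28 cube contributes its full rectangle (perimeter 110.00 mm); the r=6.5 cylinder at (11, 7.5) gives a regular 12-gon of circumradius 6.5 (constant along its height) (perimeter = 2·12·6.500·sin(180°/12) = 40.38 mm); Subtracting the remaining from the first: starting from the 27×28 cube, the r=6.5 cylinder at (11, 7.5) lies wholly inside it (removes its full 126.75 mm² and its 40.38 mm outline becomes a hole wall) — boundary (outer + 1 inner loop) = 150.38 mm; the cube at (-3.5, 11.5) does not reach this height (z outside [1.5, 17]); Taking the first minus the rest: none of the subtracted shapes is present at this height, so the result so far is unchanged — boundary (outer + 1 inner loop) = 150.38 mm. So its perimeter = 150.38 mm. Layer 31 is larger (159.68 vs 150.38 mm).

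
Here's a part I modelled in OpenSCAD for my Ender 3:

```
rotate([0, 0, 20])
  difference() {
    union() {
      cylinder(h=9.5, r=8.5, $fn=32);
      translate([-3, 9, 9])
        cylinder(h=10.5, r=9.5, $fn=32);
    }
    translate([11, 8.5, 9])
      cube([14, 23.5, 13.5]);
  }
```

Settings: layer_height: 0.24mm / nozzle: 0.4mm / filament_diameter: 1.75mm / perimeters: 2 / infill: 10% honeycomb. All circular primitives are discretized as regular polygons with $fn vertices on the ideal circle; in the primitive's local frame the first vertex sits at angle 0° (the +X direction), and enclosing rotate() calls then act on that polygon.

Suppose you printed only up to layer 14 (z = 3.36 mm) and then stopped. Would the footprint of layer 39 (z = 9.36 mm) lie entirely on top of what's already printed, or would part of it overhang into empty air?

part overhangs

Compare the two slices. At z = 3.36: the cylinder: section is a regular 32-gon, circumradius r=8.5 (area = (32/2)·8.500²·sin(360°/32) = 225.52 mm²); the cylinder at (-3, 9) is absent (z outside [9, 19.5]); Merging all regions: only the r=8.5 cylinder is present, so the union is just that shape — area = 225.52 mm²; the cube at (11, 8.5) is not intersected at this z (z outside [9, 22.5]); Taking the first minus the rest: none of the subtracted shapes is present at this height, so that combined region is unchanged — area = 225.52 mm²; (rotated 20° about Z; rotation is an isometry so areas/perimeters/island counts are preserved). At z = 9.36: the cylinder: section is a regular 32-gon, circumradius r=8.5 (area = (32/2)·8.500²·sin(360°/32) = 225.52 mm²); the cylinder at (-3, 9): section is a regular 32-gon, circumradius r=9.5 (area = (32/2)·9.500²·sin(360°/32) = 281.71 mm²); Combining (union): the regions partially overlap — summed areas 507.23 mm² minus the doubly-counted overlap 90.64 mm² gives 416.59 mm² — area = 416.59 mm²; the cube at (11, 8.5) (footprint 14×23.5) is included at this height (area 329.00 mm²); After the difference (first − rest): starting from that combined region (416.59 mm²), the 14×23.5 cube at (11, 8.5) misses the remaining region (no effect) — area = 416.59 mm²; (rotated 20° about Z; rotation is an isometry so areas/perimeters/island counts are preserved). Checking containment: at z = 9.36 the cross-section extends beyond the z = 3.36 cross-section by about 191.07 mm².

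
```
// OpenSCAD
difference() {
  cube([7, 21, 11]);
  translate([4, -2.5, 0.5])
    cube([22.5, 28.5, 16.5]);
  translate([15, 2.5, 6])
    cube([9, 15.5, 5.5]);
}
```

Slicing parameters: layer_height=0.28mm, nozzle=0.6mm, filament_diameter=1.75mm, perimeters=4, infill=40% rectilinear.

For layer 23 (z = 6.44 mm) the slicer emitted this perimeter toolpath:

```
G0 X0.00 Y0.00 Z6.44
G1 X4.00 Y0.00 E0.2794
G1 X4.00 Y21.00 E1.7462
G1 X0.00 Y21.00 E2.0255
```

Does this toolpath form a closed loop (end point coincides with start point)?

Start point (G0): (0.00, 0.00). End point (last G1): the path does not return to the start — open.

no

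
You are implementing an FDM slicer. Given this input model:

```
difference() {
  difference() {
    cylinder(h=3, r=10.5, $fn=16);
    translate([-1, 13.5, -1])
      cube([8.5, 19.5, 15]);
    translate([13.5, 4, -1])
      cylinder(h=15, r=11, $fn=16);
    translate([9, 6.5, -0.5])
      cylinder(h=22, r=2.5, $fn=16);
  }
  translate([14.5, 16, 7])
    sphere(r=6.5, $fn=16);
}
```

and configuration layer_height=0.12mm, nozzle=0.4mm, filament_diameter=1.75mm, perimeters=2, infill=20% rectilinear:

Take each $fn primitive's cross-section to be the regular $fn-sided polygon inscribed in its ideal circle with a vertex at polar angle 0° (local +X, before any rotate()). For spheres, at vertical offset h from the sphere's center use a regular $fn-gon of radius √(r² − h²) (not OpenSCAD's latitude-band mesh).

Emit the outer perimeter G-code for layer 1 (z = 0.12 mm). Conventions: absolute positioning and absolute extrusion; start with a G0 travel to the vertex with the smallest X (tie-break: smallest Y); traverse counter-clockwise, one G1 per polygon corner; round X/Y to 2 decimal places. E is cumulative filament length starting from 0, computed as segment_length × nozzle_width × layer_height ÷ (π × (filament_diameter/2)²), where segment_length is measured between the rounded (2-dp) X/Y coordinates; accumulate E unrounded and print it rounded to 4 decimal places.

At z = 0.12 mm: the r=10.5 cylinder contributes a regular 16-gon of circumradius 10.5; the cube at (-1, 13.5) is present — its section is the full 8.5×19.5 rectangle; the cylinder at (13.5, 4): section is a regular 16-gon, circumradius r=11; the cylinder at (9, 6.5): section is a regular 16-gon, circumradius r=2.5; Taking the first minus the rest: starting from the r=10.5 cylinder, the 8.5×19.5 cube at (-1, 13.5) misses the remaining region (no effect); the r=11 cylinder at (13.5, 4) partially overlaps it — only the 78.54 mm² overlap (of its 370.44 mm²) is removed, clipping the outline; the r=2.5 cylinder at (9, 6.5) misses the remaining region (no effect) — 1 connected region; the sphere at (14.5, 16) does not reach this height (|z−center|=6.880 > r=6.5); Taking the first minus the rest: none of the subtracted shapes is present at this height, so that combined region is unchanged — 1 connected region. The outline is a single polygon with 18 vertices. Extrusion per mm of travel: 0.4 × 0.12 / (π × 0.875²) = 0.019956. Accumulating E over each segment gives final E = 1.3039.

G0 X-10.50 Y0.00 Z0.12
G1 X-9.70 Y-4.02 E0.0818
G1 X-7.42 Y-7.42 E0.1635
G1 X-4.02 Y-9.70 E0.2452
G1 X0.00 Y-10.50 E0.3270
G1 X4.02 Y-9.70 E0.4088
G1 X7.42 Y-7.42 E0.4905
G1 X8.58 Y-5.69 E0.5320
G1 X5.72 Y-3.78 E0.6007
G1 X3.34 Y-0.21 E0.6863
G1 X2.50 Y4.00 E0.7720
G1 X3.34 Y8.21 E0.8576
G1 X4.24 Y9.55 E0.8898
G1 X4.02 Y9.70 E0.8952
G1 X0.00 Y10.50 E0.9770
G1 X-4.02 Y9.70 E1.0588
G1 X-7.42 Y7.42 E1.1405
G1 X-9.70 Y4.02 E1.2221
G1 X-10.50 Y0.00 E1.3039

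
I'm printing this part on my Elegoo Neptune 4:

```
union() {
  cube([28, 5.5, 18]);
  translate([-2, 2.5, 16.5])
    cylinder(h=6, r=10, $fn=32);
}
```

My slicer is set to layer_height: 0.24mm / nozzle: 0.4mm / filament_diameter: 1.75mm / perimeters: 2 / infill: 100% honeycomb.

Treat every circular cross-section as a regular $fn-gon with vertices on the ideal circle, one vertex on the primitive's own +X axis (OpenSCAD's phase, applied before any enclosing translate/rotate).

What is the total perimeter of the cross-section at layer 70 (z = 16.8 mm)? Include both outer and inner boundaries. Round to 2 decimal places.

103.51 mm

At z = 16.8 mm: the cube (footprint 28×5.5) is included at this height (perimeter 67.00 mm); the r=10 cylinder at (-2, 2.5) gives a regular 32-gon of circumradius 10 (constant along its height) (perimeter = 2·32·10.000·sin(180°/32) = 62.73 mm); Taking the union: the regions partially overlap (shared area 43.11 mm²), so the edge portions inside another operand are dropped and the merged outline is re-measured after clipping — boundary = 103.51 mm. Overall, the cross-section is a single solid region. Total boundary length (outer) = 103.51 mm.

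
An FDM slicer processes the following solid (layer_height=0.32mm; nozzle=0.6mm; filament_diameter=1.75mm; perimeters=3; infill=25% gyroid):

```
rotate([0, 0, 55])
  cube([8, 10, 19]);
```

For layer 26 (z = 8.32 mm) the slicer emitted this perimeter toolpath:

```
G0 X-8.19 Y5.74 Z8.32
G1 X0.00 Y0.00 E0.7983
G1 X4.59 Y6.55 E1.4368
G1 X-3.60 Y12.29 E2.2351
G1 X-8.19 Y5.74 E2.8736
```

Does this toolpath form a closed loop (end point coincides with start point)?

yes

Start point (G0): (-8.19, 5.74). End point (last G1): the path returns to the start — closed.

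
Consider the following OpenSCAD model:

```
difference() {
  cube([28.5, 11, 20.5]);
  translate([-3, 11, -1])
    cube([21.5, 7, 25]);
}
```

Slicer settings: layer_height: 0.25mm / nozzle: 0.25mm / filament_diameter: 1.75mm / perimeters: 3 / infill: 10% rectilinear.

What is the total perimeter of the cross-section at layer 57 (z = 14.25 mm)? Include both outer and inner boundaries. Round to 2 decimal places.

At z = 14.25 mm: the 28.5×11 cube contributes its full rectangle (perimeter 79.00 mm); the 21.5×7 cube at (-3, 11) contributes its full rectangle (perimeter 57.00 mm); Taking the first minus the rest: starting from the 28.5×11 cube, the 21.5×7 cube at (-3, 11) misses the remaining region (no effect) — boundary = 79.00 mm. Overall, the cross-section is a single solid region. Total boundary length (outer) = 79.00 mm.

79.00 mm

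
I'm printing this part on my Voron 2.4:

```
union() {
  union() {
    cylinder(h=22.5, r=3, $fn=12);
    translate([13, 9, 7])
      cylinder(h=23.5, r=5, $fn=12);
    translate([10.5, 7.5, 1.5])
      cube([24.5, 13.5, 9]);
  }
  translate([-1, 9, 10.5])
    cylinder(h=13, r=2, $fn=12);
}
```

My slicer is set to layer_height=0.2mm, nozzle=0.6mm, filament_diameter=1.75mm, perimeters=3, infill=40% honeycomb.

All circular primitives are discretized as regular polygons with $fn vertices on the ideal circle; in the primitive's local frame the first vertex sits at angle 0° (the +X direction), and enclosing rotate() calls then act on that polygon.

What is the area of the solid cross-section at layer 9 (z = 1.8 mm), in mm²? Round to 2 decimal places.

357.75 mm²

At z = 1.8 mm: the r=3 cylinder contributes a regular 12-gon of circumradius 3 (area = (12/2)·3.000²·sin(360°/12) = 27.00 mm²); the cylinder at (13, 9) does not reach this height (z outside [7, 30.5]); the 24.5×13.5 cube at (10.5, 7.5) contributes its full rectangle (area 330.75 mm²); Combining (union): the 2 present regions are separate (no shared area or edge), so areas and boundary lengths simply add and each stays a separate island — area = 357.75 mm²; the cylinder at (-1, 9) is absent (z outside [10.5, 23.5]); Taking the union: only that combined region is present, so the union is just that shape — area = 357.75 mm². Overall, the cross-section has 2 separate islands. Net area = 357.75 mm².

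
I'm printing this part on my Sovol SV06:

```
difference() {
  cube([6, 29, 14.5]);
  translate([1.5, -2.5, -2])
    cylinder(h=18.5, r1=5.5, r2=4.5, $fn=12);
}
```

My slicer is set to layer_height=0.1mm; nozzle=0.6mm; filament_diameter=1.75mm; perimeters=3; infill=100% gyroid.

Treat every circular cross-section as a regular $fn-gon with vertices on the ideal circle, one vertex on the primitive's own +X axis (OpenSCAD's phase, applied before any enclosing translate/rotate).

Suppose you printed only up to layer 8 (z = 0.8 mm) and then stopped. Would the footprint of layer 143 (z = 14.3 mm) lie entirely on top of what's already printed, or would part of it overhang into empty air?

part overhangs

Compare the two slices. At z = 0.8: the cube is present — its section is the full 6×29 rectangle (area 174.00 mm²); the cone at (1.5, -2.5) contributes a regular 12-gon of circumradius 5.349 (interpolated between r1=5.5 and r2=4.5 at t=0.151) (area = (12/2)·5.349²·sin(360°/12) = 85.82 mm²); Taking the first minus the rest: starting from the 6×29 cube (174.00 mm²), the cone at (1.5, -2.5) partially overlaps it — only the 12.86 mm² overlap (of its 85.82 mm²) is removed, clipping the outline — area = 161.14 mm². At z = 14.3: the 6×29 cube contributes its full rectangle (area 174.00 mm²); the cone at (1.5, -2.5): at t=0.881 of its height the radius interpolates to r₁+(r₂−r₁)t = 4.619, giving a regular 12-gon of that circumradius (area = (12/2)·4.619²·sin(360°/12) = 64.00 mm²); Subtracting the remaining from the first: starting from the 6×29 cube (174.00 mm²), the cone at (1.5, -2.5) partially overlaps it — only the 8.18 mm² overlap (of its 64.00 mm²) is removed, clipping the outline — area = 165.82 mm². Checking containment: at z = 14.3 the cross-section extends beyond the z = 0.8 cross-section by about 4.68 mm².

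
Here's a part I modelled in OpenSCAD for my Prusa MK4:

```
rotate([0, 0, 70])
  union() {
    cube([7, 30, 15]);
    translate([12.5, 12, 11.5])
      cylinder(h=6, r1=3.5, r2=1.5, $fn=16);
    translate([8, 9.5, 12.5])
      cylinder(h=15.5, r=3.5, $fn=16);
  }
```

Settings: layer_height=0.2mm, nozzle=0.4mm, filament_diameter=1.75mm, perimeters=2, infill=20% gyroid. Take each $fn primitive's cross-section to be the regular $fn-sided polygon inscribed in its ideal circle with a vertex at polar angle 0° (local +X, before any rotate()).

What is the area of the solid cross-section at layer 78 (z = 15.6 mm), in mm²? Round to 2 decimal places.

At z = 15.6 mm: the cube does not reach this height (z outside [0, 15]); the cone at (12.5, 12) contributes a regular 16-gon of circumradius 2.133 (interpolated between r1=3.5 and r2=1.5 at t=0.683) (area = (16/2)·2.133²·sin(360°/16) = 13.93 mm²); the r=3.5 cylinder at (8, 9.5) gives a regular 16-gon of circumradius 3.5 (constant along its height) (area = (16/2)·3.500²·sin(360°/16) = 37.50 mm²); Merging all regions: the regions partially overlap — summed areas 51.44 mm² minus the doubly-counted overlap 0.57 mm² gives 50.87 mm² — area = 50.87 mm²; (whole slice rotated 70° about Z — lengths, areas and connectivity unchanged). Overall, the cross-section is a single solid region. Net area = 50.87 mm².

50.87 mm²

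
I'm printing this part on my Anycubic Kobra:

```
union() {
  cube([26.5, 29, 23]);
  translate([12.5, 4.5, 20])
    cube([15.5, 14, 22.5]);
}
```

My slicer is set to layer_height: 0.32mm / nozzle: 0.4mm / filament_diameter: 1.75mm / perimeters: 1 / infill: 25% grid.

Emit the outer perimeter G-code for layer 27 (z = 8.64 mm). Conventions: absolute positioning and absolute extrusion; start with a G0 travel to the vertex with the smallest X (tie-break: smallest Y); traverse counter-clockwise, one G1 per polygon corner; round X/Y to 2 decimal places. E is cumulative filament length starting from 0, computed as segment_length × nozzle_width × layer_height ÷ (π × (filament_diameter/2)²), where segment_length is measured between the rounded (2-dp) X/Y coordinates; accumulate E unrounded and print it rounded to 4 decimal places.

At z = 8.64 mm: the cube is present — its section is the full 26.5×29 rectangle; the cube at (12.5, 4.5) is not intersected at this z (z outside [20, 42.5]); Combining (union): only the 26.5×29 cube is present, so the union is just that shape — 1 connected region. The outline is a single polygon with 4 vertices. Extrusion per mm of travel: 0.4 × 0.32 / (π × 0.875²) = 0.053216. Accumulating E over each segment gives final E = 5.9070.

G0 X0.00 Y0.00 Z8.64
G1 X26.50 Y0.00 E1.4102
G1 X26.50 Y29.00 E2.9535
G1 X0.00 Y29.00 E4.3637
G1 X0.00 Y0.00 E5.9070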